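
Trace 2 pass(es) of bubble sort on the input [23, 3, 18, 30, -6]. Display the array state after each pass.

After pass 1: [3, 18, 23, -6, 30] (3 swaps)
After pass 2: [3, 18, -6, 23, 30] (1 swaps)
Total swaps: 4


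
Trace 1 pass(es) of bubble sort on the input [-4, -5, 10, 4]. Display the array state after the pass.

After pass 1: [-5, -4, 4, 10] (2 swaps)
Total swaps: 2


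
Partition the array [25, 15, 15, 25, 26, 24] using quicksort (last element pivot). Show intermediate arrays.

Partition 1: pivot=24 at index 2 -> [15, 15, 24, 25, 26, 25]
Partition 2: pivot=15 at index 1 -> [15, 15, 24, 25, 26, 25]
Partition 3: pivot=25 at index 4 -> [15, 15, 24, 25, 25, 26]


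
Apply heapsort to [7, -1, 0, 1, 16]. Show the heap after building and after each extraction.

Build heap: [16, 7, 0, 1, -1]
Extract 16: [7, 1, 0, -1, 16]
Extract 7: [1, -1, 0, 7, 16]
Extract 1: [0, -1, 1, 7, 16]
Extract 0: [-1, 0, 1, 7, 16]


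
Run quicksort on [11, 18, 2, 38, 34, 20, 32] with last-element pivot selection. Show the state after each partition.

Partition 1: pivot=32 at index 4 -> [11, 18, 2, 20, 32, 38, 34]
Partition 2: pivot=20 at index 3 -> [11, 18, 2, 20, 32, 38, 34]
Partition 3: pivot=2 at index 0 -> [2, 18, 11, 20, 32, 38, 34]
Partition 4: pivot=11 at index 1 -> [2, 11, 18, 20, 32, 38, 34]
Partition 5: pivot=34 at index 5 -> [2, 11, 18, 20, 32, 34, 38]


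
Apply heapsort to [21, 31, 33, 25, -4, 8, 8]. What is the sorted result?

Build heap: [33, 31, 21, 25, -4, 8, 8]
Extract 33: [31, 25, 21, 8, -4, 8, 33]
Extract 31: [25, 8, 21, 8, -4, 31, 33]
Extract 25: [21, 8, -4, 8, 25, 31, 33]
Extract 21: [8, 8, -4, 21, 25, 31, 33]
Extract 8: [8, -4, 8, 21, 25, 31, 33]
Extract 8: [-4, 8, 8, 21, 25, 31, 33]


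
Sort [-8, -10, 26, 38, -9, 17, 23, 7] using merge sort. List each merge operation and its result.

Divide and conquer:
  Merge [-8] + [-10] -> [-10, -8]
  Merge [26] + [38] -> [26, 38]
  Merge [-10, -8] + [26, 38] -> [-10, -8, 26, 38]
  Merge [-9] + [17] -> [-9, 17]
  Merge [23] + [7] -> [7, 23]
  Merge [-9, 17] + [7, 23] -> [-9, 7, 17, 23]
  Merge [-10, -8, 26, 38] + [-9, 7, 17, 23] -> [-10, -9, -8, 7, 17, 23, 26, 38]


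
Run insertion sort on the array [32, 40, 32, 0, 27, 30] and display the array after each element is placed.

First element 32 is already 'sorted'
Insert 40: shifted 0 elements -> [32, 40, 32, 0, 27, 30]
Insert 32: shifted 1 elements -> [32, 32, 40, 0, 27, 30]
Insert 0: shifted 3 elements -> [0, 32, 32, 40, 27, 30]
Insert 27: shifted 3 elements -> [0, 27, 32, 32, 40, 30]
Insert 30: shifted 3 elements -> [0, 27, 30, 32, 32, 40]


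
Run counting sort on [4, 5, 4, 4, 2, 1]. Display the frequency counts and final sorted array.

Count array: [0, 1, 1, 0, 3, 1]
(count[i] = number of elements equal to i)
Cumulative count: [0, 1, 2, 2, 5, 6]
Sorted: [1, 2, 4, 4, 4, 5]


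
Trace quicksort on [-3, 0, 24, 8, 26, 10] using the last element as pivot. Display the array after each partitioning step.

Partition 1: pivot=10 at index 3 -> [-3, 0, 8, 10, 26, 24]
Partition 2: pivot=8 at index 2 -> [-3, 0, 8, 10, 26, 24]
Partition 3: pivot=0 at index 1 -> [-3, 0, 8, 10, 26, 24]
Partition 4: pivot=24 at index 4 -> [-3, 0, 8, 10, 24, 26]


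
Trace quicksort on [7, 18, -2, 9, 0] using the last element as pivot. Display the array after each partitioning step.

Partition 1: pivot=0 at index 1 -> [-2, 0, 7, 9, 18]
Partition 2: pivot=18 at index 4 -> [-2, 0, 7, 9, 18]
Partition 3: pivot=9 at index 3 -> [-2, 0, 7, 9, 18]


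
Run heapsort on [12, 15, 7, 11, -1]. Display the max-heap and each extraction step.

Build heap: [15, 12, 7, 11, -1]
Extract 15: [12, 11, 7, -1, 15]
Extract 12: [11, -1, 7, 12, 15]
Extract 11: [7, -1, 11, 12, 15]
Extract 7: [-1, 7, 11, 12, 15]


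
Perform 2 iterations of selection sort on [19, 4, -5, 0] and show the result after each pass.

Pass 1: Select minimum -5 at index 2, swap -> [-5, 4, 19, 0]
Pass 2: Select minimum 0 at index 3, swap -> [-5, 0, 19, 4]


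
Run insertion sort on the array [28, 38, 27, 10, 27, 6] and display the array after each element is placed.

First element 28 is already 'sorted'
Insert 38: shifted 0 elements -> [28, 38, 27, 10, 27, 6]
Insert 27: shifted 2 elements -> [27, 28, 38, 10, 27, 6]
Insert 10: shifted 3 elements -> [10, 27, 28, 38, 27, 6]
Insert 27: shifted 2 elements -> [10, 27, 27, 28, 38, 6]
Insert 6: shifted 5 elements -> [6, 10, 27, 27, 28, 38]


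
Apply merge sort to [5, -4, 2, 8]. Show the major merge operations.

Divide and conquer:
  Merge [5] + [-4] -> [-4, 5]
  Merge [2] + [8] -> [2, 8]
  Merge [-4, 5] + [2, 8] -> [-4, 2, 5, 8]


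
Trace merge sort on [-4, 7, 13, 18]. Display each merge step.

Divide and conquer:
  Merge [-4] + [7] -> [-4, 7]
  Merge [13] + [18] -> [13, 18]
  Merge [-4, 7] + [13, 18] -> [-4, 7, 13, 18]


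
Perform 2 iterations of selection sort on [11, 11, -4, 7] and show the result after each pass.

Pass 1: Select minimum -4 at index 2, swap -> [-4, 11, 11, 7]
Pass 2: Select minimum 7 at index 3, swap -> [-4, 7, 11, 11]


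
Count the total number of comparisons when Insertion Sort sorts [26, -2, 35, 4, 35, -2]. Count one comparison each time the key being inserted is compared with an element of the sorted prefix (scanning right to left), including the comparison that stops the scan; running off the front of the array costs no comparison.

Insert -2: 26 > -2 (shift), reached front = 1 comparison(s) -> [-2, 26, 35, 4, 35, -2]
Insert 35: 26 <= 35 (stop) = 1 comparison(s) -> [-2, 26, 35, 4, 35, -2]
Insert 4: 35 > 4 (shift), 26 > 4 (shift), -2 <= 4 (stop) = 3 comparison(s) -> [-2, 4, 26, 35, 35, -2]
Insert 35: 35 <= 35 (stop) = 1 comparison(s) -> [-2, 4, 26, 35, 35, -2]
Insert -2: 35 > -2 (shift), 35 > -2 (shift), 26 > -2 (shift), 4 > -2 (shift), -2 <= -2 (stop) = 5 comparison(s) -> [-2, -2, 4, 26, 35, 35]
Total comparisons: 1 + 1 + 3 + 1 + 5 = 11


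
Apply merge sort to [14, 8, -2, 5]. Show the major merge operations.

Divide and conquer:
  Merge [14] + [8] -> [8, 14]
  Merge [-2] + [5] -> [-2, 5]
  Merge [8, 14] + [-2, 5] -> [-2, 5, 8, 14]


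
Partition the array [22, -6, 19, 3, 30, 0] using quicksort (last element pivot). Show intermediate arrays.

Partition 1: pivot=0 at index 1 -> [-6, 0, 19, 3, 30, 22]
Partition 2: pivot=22 at index 4 -> [-6, 0, 19, 3, 22, 30]
Partition 3: pivot=3 at index 2 -> [-6, 0, 3, 19, 22, 30]


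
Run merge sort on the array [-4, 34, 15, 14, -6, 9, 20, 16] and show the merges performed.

Divide and conquer:
  Merge [-4] + [34] -> [-4, 34]
  Merge [15] + [14] -> [14, 15]
  Merge [-4, 34] + [14, 15] -> [-4, 14, 15, 34]
  Merge [-6] + [9] -> [-6, 9]
  Merge [20] + [16] -> [16, 20]
  Merge [-6, 9] + [16, 20] -> [-6, 9, 16, 20]
  Merge [-4, 14, 15, 34] + [-6, 9, 16, 20] -> [-6, -4, 9, 14, 15, 16, 20, 34]


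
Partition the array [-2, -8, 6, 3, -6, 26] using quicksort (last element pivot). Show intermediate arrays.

Partition 1: pivot=26 at index 5 -> [-2, -8, 6, 3, -6, 26]
Partition 2: pivot=-6 at index 1 -> [-8, -6, 6, 3, -2, 26]
Partition 3: pivot=-2 at index 2 -> [-8, -6, -2, 3, 6, 26]
Partition 4: pivot=6 at index 4 -> [-8, -6, -2, 3, 6, 26]


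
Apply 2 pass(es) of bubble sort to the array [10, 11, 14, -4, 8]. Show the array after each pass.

After pass 1: [10, 11, -4, 8, 14] (2 swaps)
After pass 2: [10, -4, 8, 11, 14] (2 swaps)
Total swaps: 4


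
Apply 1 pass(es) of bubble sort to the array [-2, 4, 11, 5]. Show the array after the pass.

After pass 1: [-2, 4, 5, 11] (1 swaps)
Total swaps: 1


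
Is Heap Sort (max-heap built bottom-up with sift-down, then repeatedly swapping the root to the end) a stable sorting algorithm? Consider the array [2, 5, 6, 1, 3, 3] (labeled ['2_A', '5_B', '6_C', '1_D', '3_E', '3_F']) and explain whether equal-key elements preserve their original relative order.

Trace Heap Sort on the labeled array (the key is the number; the letter only tracks identity):
  Build max-heap: [6_C, 5_B, 3_F, 1_D, 3_E, 2_A]
  Swap root 6_C to index 5, re-heapify first 5 -> [5_B, 3_E, 3_F, 1_D, 2_A, 6_C]
  Swap root 5_B to index 4, re-heapify first 4 -> [3_E, 2_A, 3_F, 1_D, 5_B, 6_C]
  Swap root 3_E to index 3, re-heapify first 3 -> [3_F, 2_A, 1_D, 3_E, 5_B, 6_C]
  Swap root 3_F to index 2, re-heapify first 2 -> [2_A, 1_D, 3_F, 3_E, 5_B, 6_C]
  Swap root 2_A to index 1, re-heapify first 1 -> [1_D, 2_A, 3_F, 3_E, 5_B, 6_C]
Final order: [1_D, 2_A, 3_F, 3_E, 5_B, 6_C]
Equal keys:
  value 3: originally 3_E, 3_F; after sorting 3_F, 3_E -> order changed
Equal keys were reordered, so Heap Sort is not stable: heap construction and root-to-end swaps move elements without regard to the original order of equal keys. (One such input is enough; an unstable sort may happen to preserve order on other inputs, but it gives no guarantee.)
Answer: Not stable


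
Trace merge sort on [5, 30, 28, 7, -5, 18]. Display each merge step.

Divide and conquer:
  Merge [30] + [28] -> [28, 30]
  Merge [5] + [28, 30] -> [5, 28, 30]
  Merge [-5] + [18] -> [-5, 18]
  Merge [7] + [-5, 18] -> [-5, 7, 18]
  Merge [5, 28, 30] + [-5, 7, 18] -> [-5, 5, 7, 18, 28, 30]


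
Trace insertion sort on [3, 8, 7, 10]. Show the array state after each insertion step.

First element 3 is already 'sorted'
Insert 8: shifted 0 elements -> [3, 8, 7, 10]
Insert 7: shifted 1 elements -> [3, 7, 8, 10]
Insert 10: shifted 0 elements -> [3, 7, 8, 10]


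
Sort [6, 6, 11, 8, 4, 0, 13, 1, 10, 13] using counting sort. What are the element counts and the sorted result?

Count array: [1, 1, 0, 0, 1, 0, 2, 0, 1, 0, 1, 1, 0, 2]
(count[i] = number of elements equal to i)
Cumulative count: [1, 2, 2, 2, 3, 3, 5, 5, 6, 6, 7, 8, 8, 10]
Sorted: [0, 1, 4, 6, 6, 8, 10, 11, 13, 13]


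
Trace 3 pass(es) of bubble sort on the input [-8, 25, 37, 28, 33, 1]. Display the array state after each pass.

After pass 1: [-8, 25, 28, 33, 1, 37] (3 swaps)
After pass 2: [-8, 25, 28, 1, 33, 37] (1 swaps)
After pass 3: [-8, 25, 1, 28, 33, 37] (1 swaps)
Total swaps: 5


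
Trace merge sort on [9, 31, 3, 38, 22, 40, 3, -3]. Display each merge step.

Divide and conquer:
  Merge [9] + [31] -> [9, 31]
  Merge [3] + [38] -> [3, 38]
  Merge [9, 31] + [3, 38] -> [3, 9, 31, 38]
  Merge [22] + [40] -> [22, 40]
  Merge [3] + [-3] -> [-3, 3]
  Merge [22, 40] + [-3, 3] -> [-3, 3, 22, 40]
  Merge [3, 9, 31, 38] + [-3, 3, 22, 40] -> [-3, 3, 3, 9, 22, 31, 38, 40]


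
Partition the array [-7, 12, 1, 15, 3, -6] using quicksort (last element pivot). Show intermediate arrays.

Partition 1: pivot=-6 at index 1 -> [-7, -6, 1, 15, 3, 12]
Partition 2: pivot=12 at index 4 -> [-7, -6, 1, 3, 12, 15]
Partition 3: pivot=3 at index 3 -> [-7, -6, 1, 3, 12, 15]


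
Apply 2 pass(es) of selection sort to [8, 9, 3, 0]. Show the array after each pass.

Pass 1: Select minimum 0 at index 3, swap -> [0, 9, 3, 8]
Pass 2: Select minimum 3 at index 2, swap -> [0, 3, 9, 8]


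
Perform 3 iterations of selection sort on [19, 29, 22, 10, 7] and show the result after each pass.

Pass 1: Select minimum 7 at index 4, swap -> [7, 29, 22, 10, 19]
Pass 2: Select minimum 10 at index 3, swap -> [7, 10, 22, 29, 19]
Pass 3: Select minimum 19 at index 4, swap -> [7, 10, 19, 29, 22]


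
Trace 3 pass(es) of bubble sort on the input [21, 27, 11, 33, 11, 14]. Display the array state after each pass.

After pass 1: [21, 11, 27, 11, 14, 33] (3 swaps)
After pass 2: [11, 21, 11, 14, 27, 33] (3 swaps)
After pass 3: [11, 11, 14, 21, 27, 33] (2 swaps)
Total swaps: 8


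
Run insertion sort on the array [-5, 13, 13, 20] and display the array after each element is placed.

First element -5 is already 'sorted'
Insert 13: shifted 0 elements -> [-5, 13, 13, 20]
Insert 13: shifted 0 elements -> [-5, 13, 13, 20]
Insert 20: shifted 0 elements -> [-5, 13, 13, 20]


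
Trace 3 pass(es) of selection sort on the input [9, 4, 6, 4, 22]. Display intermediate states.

Pass 1: Select minimum 4 at index 1, swap -> [4, 9, 6, 4, 22]
Pass 2: Select minimum 4 at index 3, swap -> [4, 4, 6, 9, 22]
Pass 3: Select minimum 6 at index 2, swap -> [4, 4, 6, 9, 22]


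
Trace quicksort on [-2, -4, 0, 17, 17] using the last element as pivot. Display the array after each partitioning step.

Partition 1: pivot=17 at index 4 -> [-2, -4, 0, 17, 17]
Partition 2: pivot=17 at index 3 -> [-2, -4, 0, 17, 17]
Partition 3: pivot=0 at index 2 -> [-2, -4, 0, 17, 17]
Partition 4: pivot=-4 at index 0 -> [-4, -2, 0, 17, 17]


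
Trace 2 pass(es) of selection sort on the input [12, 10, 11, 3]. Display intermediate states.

Pass 1: Select minimum 3 at index 3, swap -> [3, 10, 11, 12]
Pass 2: Select minimum 10 at index 1, swap -> [3, 10, 11, 12]


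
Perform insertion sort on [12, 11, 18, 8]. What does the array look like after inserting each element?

First element 12 is already 'sorted'
Insert 11: shifted 1 elements -> [11, 12, 18, 8]
Insert 18: shifted 0 elements -> [11, 12, 18, 8]
Insert 8: shifted 3 elements -> [8, 11, 12, 18]


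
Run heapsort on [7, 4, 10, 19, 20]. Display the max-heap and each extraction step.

Build heap: [20, 19, 10, 7, 4]
Extract 20: [19, 7, 10, 4, 20]
Extract 19: [10, 7, 4, 19, 20]
Extract 10: [7, 4, 10, 19, 20]
Extract 7: [4, 7, 10, 19, 20]


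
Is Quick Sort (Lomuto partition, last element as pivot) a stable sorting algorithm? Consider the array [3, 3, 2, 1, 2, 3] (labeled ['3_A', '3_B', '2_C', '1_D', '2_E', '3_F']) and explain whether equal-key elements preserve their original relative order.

Trace Quick Sort on the labeled array (the key is the number; the letter only tracks identity):
  Partition indices 0..5 around pivot 3_F -> [3_A, 3_B, 2_C, 1_D, 2_E, 3_F]
  Partition indices 0..4 around pivot 2_E -> [2_C, 1_D, 2_E, 3_B, 3_A, 3_F]
  Partition indices 0..1 around pivot 1_D -> [1_D, 2_C, 2_E, 3_B, 3_A, 3_F]
  Partition indices 3..4 around pivot 3_A -> [1_D, 2_C, 2_E, 3_B, 3_A, 3_F]
Final order: [1_D, 2_C, 2_E, 3_B, 3_A, 3_F]
Equal keys:
  value 2: originally 2_C, 2_E; after sorting 2_C, 2_E -> order preserved
  value 3: originally 3_A, 3_B, 3_F; after sorting 3_B, 3_A, 3_F -> order changed
Equal keys were reordered, so Quick Sort is not stable: partition swaps elements across long distances and can reorder equal keys. (One such input is enough; an unstable sort may happen to preserve order on other inputs, but it gives no guarantee.)
Answer: Not stable


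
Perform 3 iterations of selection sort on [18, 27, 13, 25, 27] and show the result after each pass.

Pass 1: Select minimum 13 at index 2, swap -> [13, 27, 18, 25, 27]
Pass 2: Select minimum 18 at index 2, swap -> [13, 18, 27, 25, 27]
Pass 3: Select minimum 25 at index 3, swap -> [13, 18, 25, 27, 27]


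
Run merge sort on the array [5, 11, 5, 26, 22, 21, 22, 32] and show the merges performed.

Divide and conquer:
  Merge [5] + [11] -> [5, 11]
  Merge [5] + [26] -> [5, 26]
  Merge [5, 11] + [5, 26] -> [5, 5, 11, 26]
  Merge [22] + [21] -> [21, 22]
  Merge [22] + [32] -> [22, 32]
  Merge [21, 22] + [22, 32] -> [21, 22, 22, 32]
  Merge [5, 5, 11, 26] + [21, 22, 22, 32] -> [5, 5, 11, 21, 22, 22, 26, 32]


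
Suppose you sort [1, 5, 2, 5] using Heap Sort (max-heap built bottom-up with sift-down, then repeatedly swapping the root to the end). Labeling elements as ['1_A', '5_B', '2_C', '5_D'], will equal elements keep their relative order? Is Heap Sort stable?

Trace Heap Sort on the labeled array (the key is the number; the letter only tracks identity):
  Build max-heap: [5_B, 5_D, 2_C, 1_A]
  Swap root 5_B to index 3, re-heapify first 3 -> [5_D, 1_A, 2_C, 5_B]
  Swap root 5_D to index 2, re-heapify first 2 -> [2_C, 1_A, 5_D, 5_B]
  Swap root 2_C to index 1, re-heapify first 1 -> [1_A, 2_C, 5_D, 5_B]
Final order: [1_A, 2_C, 5_D, 5_B]
Equal keys:
  value 5: originally 5_B, 5_D; after sorting 5_D, 5_B -> order changed
Equal keys were reordered, so Heap Sort is not stable: heap construction and root-to-end swaps move elements without regard to the original order of equal keys. (One such input is enough; an unstable sort may happen to preserve order on other inputs, but it gives no guarantee.)
Answer: Not stable


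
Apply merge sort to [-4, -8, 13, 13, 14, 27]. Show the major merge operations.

Divide and conquer:
  Merge [-8] + [13] -> [-8, 13]
  Merge [-4] + [-8, 13] -> [-8, -4, 13]
  Merge [14] + [27] -> [14, 27]
  Merge [13] + [14, 27] -> [13, 14, 27]
  Merge [-8, -4, 13] + [13, 14, 27] -> [-8, -4, 13, 13, 14, 27]


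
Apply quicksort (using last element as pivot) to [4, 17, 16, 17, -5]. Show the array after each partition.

Partition 1: pivot=-5 at index 0 -> [-5, 17, 16, 17, 4]
Partition 2: pivot=4 at index 1 -> [-5, 4, 16, 17, 17]
Partition 3: pivot=17 at index 4 -> [-5, 4, 16, 17, 17]
Partition 4: pivot=17 at index 3 -> [-5, 4, 16, 17, 17]


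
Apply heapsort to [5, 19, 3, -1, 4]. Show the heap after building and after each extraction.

Build heap: [19, 5, 3, -1, 4]
Extract 19: [5, 4, 3, -1, 19]
Extract 5: [4, -1, 3, 5, 19]
Extract 4: [3, -1, 4, 5, 19]
Extract 3: [-1, 3, 4, 5, 19]


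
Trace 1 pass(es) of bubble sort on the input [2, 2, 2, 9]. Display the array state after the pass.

After pass 1: [2, 2, 2, 9] (0 swaps)
Total swaps: 0


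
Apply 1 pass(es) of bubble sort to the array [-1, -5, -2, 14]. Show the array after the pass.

After pass 1: [-5, -2, -1, 14] (2 swaps)
Total swaps: 2


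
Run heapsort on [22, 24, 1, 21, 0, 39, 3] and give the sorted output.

Build heap: [39, 24, 22, 21, 0, 1, 3]
Extract 39: [24, 21, 22, 3, 0, 1, 39]
Extract 24: [22, 21, 1, 3, 0, 24, 39]
Extract 22: [21, 3, 1, 0, 22, 24, 39]
Extract 21: [3, 0, 1, 21, 22, 24, 39]
Extract 3: [1, 0, 3, 21, 22, 24, 39]
Extract 1: [0, 1, 3, 21, 22, 24, 39]


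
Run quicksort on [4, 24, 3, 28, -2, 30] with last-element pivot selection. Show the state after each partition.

Partition 1: pivot=30 at index 5 -> [4, 24, 3, 28, -2, 30]
Partition 2: pivot=-2 at index 0 -> [-2, 24, 3, 28, 4, 30]
Partition 3: pivot=4 at index 2 -> [-2, 3, 4, 28, 24, 30]
Partition 4: pivot=24 at index 3 -> [-2, 3, 4, 24, 28, 30]


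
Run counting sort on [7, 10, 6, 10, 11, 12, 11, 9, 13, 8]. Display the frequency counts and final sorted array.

Count array: [0, 0, 0, 0, 0, 0, 1, 1, 1, 1, 2, 2, 1, 1]
(count[i] = number of elements equal to i)
Cumulative count: [0, 0, 0, 0, 0, 0, 1, 2, 3, 4, 6, 8, 9, 10]
Sorted: [6, 7, 8, 9, 10, 10, 11, 11, 12, 13]


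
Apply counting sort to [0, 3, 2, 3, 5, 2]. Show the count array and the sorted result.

Count array: [1, 0, 2, 2, 0, 1]
(count[i] = number of elements equal to i)
Cumulative count: [1, 1, 3, 5, 5, 6]
Sorted: [0, 2, 2, 3, 3, 5]


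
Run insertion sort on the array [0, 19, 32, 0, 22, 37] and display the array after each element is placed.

First element 0 is already 'sorted'
Insert 19: shifted 0 elements -> [0, 19, 32, 0, 22, 37]
Insert 32: shifted 0 elements -> [0, 19, 32, 0, 22, 37]
Insert 0: shifted 2 elements -> [0, 0, 19, 32, 22, 37]
Insert 22: shifted 1 elements -> [0, 0, 19, 22, 32, 37]
Insert 37: shifted 0 elements -> [0, 0, 19, 22, 32, 37]


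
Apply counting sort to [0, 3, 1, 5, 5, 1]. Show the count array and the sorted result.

Count array: [1, 2, 0, 1, 0, 2]
(count[i] = number of elements equal to i)
Cumulative count: [1, 3, 3, 4, 4, 6]
Sorted: [0, 1, 1, 3, 5, 5]


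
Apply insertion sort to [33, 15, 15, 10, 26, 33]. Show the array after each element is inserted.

First element 33 is already 'sorted'
Insert 15: shifted 1 elements -> [15, 33, 15, 10, 26, 33]
Insert 15: shifted 1 elements -> [15, 15, 33, 10, 26, 33]
Insert 10: shifted 3 elements -> [10, 15, 15, 33, 26, 33]
Insert 26: shifted 1 elements -> [10, 15, 15, 26, 33, 33]
Insert 33: shifted 0 elements -> [10, 15, 15, 26, 33, 33]


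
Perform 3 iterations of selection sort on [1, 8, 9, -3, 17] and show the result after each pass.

Pass 1: Select minimum -3 at index 3, swap -> [-3, 8, 9, 1, 17]
Pass 2: Select minimum 1 at index 3, swap -> [-3, 1, 9, 8, 17]
Pass 3: Select minimum 8 at index 3, swap -> [-3, 1, 8, 9, 17]


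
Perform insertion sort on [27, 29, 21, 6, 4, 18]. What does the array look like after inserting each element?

First element 27 is already 'sorted'
Insert 29: shifted 0 elements -> [27, 29, 21, 6, 4, 18]
Insert 21: shifted 2 elements -> [21, 27, 29, 6, 4, 18]
Insert 6: shifted 3 elements -> [6, 21, 27, 29, 4, 18]
Insert 4: shifted 4 elements -> [4, 6, 21, 27, 29, 18]
Insert 18: shifted 3 elements -> [4, 6, 18, 21, 27, 29]


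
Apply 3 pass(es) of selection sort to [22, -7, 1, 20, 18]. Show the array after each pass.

Pass 1: Select minimum -7 at index 1, swap -> [-7, 22, 1, 20, 18]
Pass 2: Select minimum 1 at index 2, swap -> [-7, 1, 22, 20, 18]
Pass 3: Select minimum 18 at index 4, swap -> [-7, 1, 18, 20, 22]


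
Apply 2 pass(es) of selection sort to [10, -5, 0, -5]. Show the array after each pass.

Pass 1: Select minimum -5 at index 1, swap -> [-5, 10, 0, -5]
Pass 2: Select minimum -5 at index 3, swap -> [-5, -5, 0, 10]


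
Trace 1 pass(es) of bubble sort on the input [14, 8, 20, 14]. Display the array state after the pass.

After pass 1: [8, 14, 14, 20] (2 swaps)
Total swaps: 2


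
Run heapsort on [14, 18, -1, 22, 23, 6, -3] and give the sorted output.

Build heap: [23, 22, 6, 14, 18, -1, -3]
Extract 23: [22, 18, 6, 14, -3, -1, 23]
Extract 22: [18, 14, 6, -1, -3, 22, 23]
Extract 18: [14, -1, 6, -3, 18, 22, 23]
Extract 14: [6, -1, -3, 14, 18, 22, 23]
Extract 6: [-1, -3, 6, 14, 18, 22, 23]
Extract -1: [-3, -1, 6, 14, 18, 22, 23]


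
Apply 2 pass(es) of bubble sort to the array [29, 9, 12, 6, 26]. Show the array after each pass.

After pass 1: [9, 12, 6, 26, 29] (4 swaps)
After pass 2: [9, 6, 12, 26, 29] (1 swaps)
Total swaps: 5


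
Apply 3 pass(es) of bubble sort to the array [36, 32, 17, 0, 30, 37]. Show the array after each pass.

After pass 1: [32, 17, 0, 30, 36, 37] (4 swaps)
After pass 2: [17, 0, 30, 32, 36, 37] (3 swaps)
After pass 3: [0, 17, 30, 32, 36, 37] (1 swaps)
Total swaps: 8


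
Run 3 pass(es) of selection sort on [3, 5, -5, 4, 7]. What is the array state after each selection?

Pass 1: Select minimum -5 at index 2, swap -> [-5, 5, 3, 4, 7]
Pass 2: Select minimum 3 at index 2, swap -> [-5, 3, 5, 4, 7]
Pass 3: Select minimum 4 at index 3, swap -> [-5, 3, 4, 5, 7]


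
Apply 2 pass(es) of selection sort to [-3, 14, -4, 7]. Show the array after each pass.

Pass 1: Select minimum -4 at index 2, swap -> [-4, 14, -3, 7]
Pass 2: Select minimum -3 at index 2, swap -> [-4, -3, 14, 7]


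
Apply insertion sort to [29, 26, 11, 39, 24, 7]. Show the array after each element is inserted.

First element 29 is already 'sorted'
Insert 26: shifted 1 elements -> [26, 29, 11, 39, 24, 7]
Insert 11: shifted 2 elements -> [11, 26, 29, 39, 24, 7]
Insert 39: shifted 0 elements -> [11, 26, 29, 39, 24, 7]
Insert 24: shifted 3 elements -> [11, 24, 26, 29, 39, 7]
Insert 7: shifted 5 elements -> [7, 11, 24, 26, 29, 39]


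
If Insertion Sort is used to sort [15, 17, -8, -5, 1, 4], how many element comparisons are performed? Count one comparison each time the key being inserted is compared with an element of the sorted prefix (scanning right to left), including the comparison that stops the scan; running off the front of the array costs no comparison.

Insert 17: 15 <= 17 (stop) = 1 comparison(s) -> [15, 17, -8, -5, 1, 4]
Insert -8: 17 > -8 (shift), 15 > -8 (shift), reached front = 2 comparison(s) -> [-8, 15, 17, -5, 1, 4]
Insert -5: 17 > -5 (shift), 15 > -5 (shift), -8 <= -5 (stop) = 3 comparison(s) -> [-8, -5, 15, 17, 1, 4]
Insert 1: 17 > 1 (shift), 15 > 1 (shift), -5 <= 1 (stop) = 3 comparison(s) -> [-8, -5, 1, 15, 17, 4]
Insert 4: 17 > 4 (shift), 15 > 4 (shift), 1 <= 4 (stop) = 3 comparison(s) -> [-8, -5, 1, 4, 15, 17]
Total comparisons: 1 + 2 + 3 + 3 + 3 = 12


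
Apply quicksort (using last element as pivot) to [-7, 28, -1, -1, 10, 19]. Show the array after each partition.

Partition 1: pivot=19 at index 4 -> [-7, -1, -1, 10, 19, 28]
Partition 2: pivot=10 at index 3 -> [-7, -1, -1, 10, 19, 28]
Partition 3: pivot=-1 at index 2 -> [-7, -1, -1, 10, 19, 28]
Partition 4: pivot=-1 at index 1 -> [-7, -1, -1, 10, 19, 28]


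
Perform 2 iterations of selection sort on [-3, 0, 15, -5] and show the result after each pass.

Pass 1: Select minimum -5 at index 3, swap -> [-5, 0, 15, -3]
Pass 2: Select minimum -3 at index 3, swap -> [-5, -3, 15, 0]


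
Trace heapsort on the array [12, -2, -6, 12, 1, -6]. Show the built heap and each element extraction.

Build heap: [12, 12, -6, -2, 1, -6]
Extract 12: [12, 1, -6, -2, -6, 12]
Extract 12: [1, -2, -6, -6, 12, 12]
Extract 1: [-2, -6, -6, 1, 12, 12]
Extract -2: [-6, -6, -2, 1, 12, 12]
Extract -6: [-6, -6, -2, 1, 12, 12]


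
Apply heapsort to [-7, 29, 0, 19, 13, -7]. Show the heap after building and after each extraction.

Build heap: [29, 19, 0, -7, 13, -7]
Extract 29: [19, 13, 0, -7, -7, 29]
Extract 19: [13, -7, 0, -7, 19, 29]
Extract 13: [0, -7, -7, 13, 19, 29]
Extract 0: [-7, -7, 0, 13, 19, 29]
Extract -7: [-7, -7, 0, 13, 19, 29]


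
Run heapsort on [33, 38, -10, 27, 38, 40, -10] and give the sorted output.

Build heap: [40, 38, 33, 27, 38, -10, -10]
Extract 40: [38, 38, 33, 27, -10, -10, 40]
Extract 38: [38, 27, 33, -10, -10, 38, 40]
Extract 38: [33, 27, -10, -10, 38, 38, 40]
Extract 33: [27, -10, -10, 33, 38, 38, 40]
Extract 27: [-10, -10, 27, 33, 38, 38, 40]
Extract -10: [-10, -10, 27, 33, 38, 38, 40]


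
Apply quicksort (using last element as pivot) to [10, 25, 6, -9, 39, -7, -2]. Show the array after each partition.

Partition 1: pivot=-2 at index 2 -> [-9, -7, -2, 10, 39, 25, 6]
Partition 2: pivot=-7 at index 1 -> [-9, -7, -2, 10, 39, 25, 6]
Partition 3: pivot=6 at index 3 -> [-9, -7, -2, 6, 39, 25, 10]
Partition 4: pivot=10 at index 4 -> [-9, -7, -2, 6, 10, 25, 39]
Partition 5: pivot=39 at index 6 -> [-9, -7, -2, 6, 10, 25, 39]


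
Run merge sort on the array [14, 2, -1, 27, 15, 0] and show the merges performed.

Divide and conquer:
  Merge [2] + [-1] -> [-1, 2]
  Merge [14] + [-1, 2] -> [-1, 2, 14]
  Merge [15] + [0] -> [0, 15]
  Merge [27] + [0, 15] -> [0, 15, 27]
  Merge [-1, 2, 14] + [0, 15, 27] -> [-1, 0, 2, 14, 15, 27]


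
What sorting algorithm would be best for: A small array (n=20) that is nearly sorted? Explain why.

Best choice: Insertion sort
Reason: Insertion sort is O(n) for nearly sorted arrays and has low overhead


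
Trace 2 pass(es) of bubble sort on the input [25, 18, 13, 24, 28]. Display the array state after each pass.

After pass 1: [18, 13, 24, 25, 28] (3 swaps)
After pass 2: [13, 18, 24, 25, 28] (1 swaps)
Total swaps: 4


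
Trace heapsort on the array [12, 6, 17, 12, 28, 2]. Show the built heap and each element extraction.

Build heap: [28, 12, 17, 12, 6, 2]
Extract 28: [17, 12, 2, 12, 6, 28]
Extract 17: [12, 12, 2, 6, 17, 28]
Extract 12: [12, 6, 2, 12, 17, 28]
Extract 12: [6, 2, 12, 12, 17, 28]
Extract 6: [2, 6, 12, 12, 17, 28]


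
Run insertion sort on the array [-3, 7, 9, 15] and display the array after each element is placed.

First element -3 is already 'sorted'
Insert 7: shifted 0 elements -> [-3, 7, 9, 15]
Insert 9: shifted 0 elements -> [-3, 7, 9, 15]
Insert 15: shifted 0 elements -> [-3, 7, 9, 15]


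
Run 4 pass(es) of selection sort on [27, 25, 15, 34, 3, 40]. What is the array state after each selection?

Pass 1: Select minimum 3 at index 4, swap -> [3, 25, 15, 34, 27, 40]
Pass 2: Select minimum 15 at index 2, swap -> [3, 15, 25, 34, 27, 40]
Pass 3: Select minimum 25 at index 2, swap -> [3, 15, 25, 34, 27, 40]
Pass 4: Select minimum 27 at index 4, swap -> [3, 15, 25, 27, 34, 40]


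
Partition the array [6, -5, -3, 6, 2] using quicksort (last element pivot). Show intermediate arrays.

Partition 1: pivot=2 at index 2 -> [-5, -3, 2, 6, 6]
Partition 2: pivot=-3 at index 1 -> [-5, -3, 2, 6, 6]
Partition 3: pivot=6 at index 4 -> [-5, -3, 2, 6, 6]


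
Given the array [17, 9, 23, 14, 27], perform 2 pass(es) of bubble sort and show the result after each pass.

After pass 1: [9, 17, 14, 23, 27] (2 swaps)
After pass 2: [9, 14, 17, 23, 27] (1 swaps)
Total swaps: 3


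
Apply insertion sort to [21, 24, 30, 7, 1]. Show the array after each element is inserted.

First element 21 is already 'sorted'
Insert 24: shifted 0 elements -> [21, 24, 30, 7, 1]
Insert 30: shifted 0 elements -> [21, 24, 30, 7, 1]
Insert 7: shifted 3 elements -> [7, 21, 24, 30, 1]
Insert 1: shifted 4 elements -> [1, 7, 21, 24, 30]


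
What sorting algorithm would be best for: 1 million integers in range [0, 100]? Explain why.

Best choice: Counting sort
Reason: O(n + k) where k=100 is small; linear time beats O(n log n)


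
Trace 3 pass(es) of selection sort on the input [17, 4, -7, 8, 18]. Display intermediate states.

Pass 1: Select minimum -7 at index 2, swap -> [-7, 4, 17, 8, 18]
Pass 2: Select minimum 4 at index 1, swap -> [-7, 4, 17, 8, 18]
Pass 3: Select minimum 8 at index 3, swap -> [-7, 4, 8, 17, 18]


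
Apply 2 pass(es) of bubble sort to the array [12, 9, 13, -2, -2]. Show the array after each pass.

After pass 1: [9, 12, -2, -2, 13] (3 swaps)
After pass 2: [9, -2, -2, 12, 13] (2 swaps)
Total swaps: 5


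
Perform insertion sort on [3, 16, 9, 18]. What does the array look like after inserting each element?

First element 3 is already 'sorted'
Insert 16: shifted 0 elements -> [3, 16, 9, 18]
Insert 9: shifted 1 elements -> [3, 9, 16, 18]
Insert 18: shifted 0 elements -> [3, 9, 16, 18]


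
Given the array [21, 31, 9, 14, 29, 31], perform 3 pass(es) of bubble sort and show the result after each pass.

After pass 1: [21, 9, 14, 29, 31, 31] (3 swaps)
After pass 2: [9, 14, 21, 29, 31, 31] (2 swaps)
After pass 3: [9, 14, 21, 29, 31, 31] (0 swaps)
Total swaps: 5


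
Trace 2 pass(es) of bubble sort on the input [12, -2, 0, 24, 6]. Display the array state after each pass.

After pass 1: [-2, 0, 12, 6, 24] (3 swaps)
After pass 2: [-2, 0, 6, 12, 24] (1 swaps)
Total swaps: 4


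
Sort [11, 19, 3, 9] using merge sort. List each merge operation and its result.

Divide and conquer:
  Merge [11] + [19] -> [11, 19]
  Merge [3] + [9] -> [3, 9]
  Merge [11, 19] + [3, 9] -> [3, 9, 11, 19]


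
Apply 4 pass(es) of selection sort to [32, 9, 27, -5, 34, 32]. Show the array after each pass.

Pass 1: Select minimum -5 at index 3, swap -> [-5, 9, 27, 32, 34, 32]
Pass 2: Select minimum 9 at index 1, swap -> [-5, 9, 27, 32, 34, 32]
Pass 3: Select minimum 27 at index 2, swap -> [-5, 9, 27, 32, 34, 32]
Pass 4: Select minimum 32 at index 3, swap -> [-5, 9, 27, 32, 34, 32]


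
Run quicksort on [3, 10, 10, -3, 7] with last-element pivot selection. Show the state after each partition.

Partition 1: pivot=7 at index 2 -> [3, -3, 7, 10, 10]
Partition 2: pivot=-3 at index 0 -> [-3, 3, 7, 10, 10]
Partition 3: pivot=10 at index 4 -> [-3, 3, 7, 10, 10]


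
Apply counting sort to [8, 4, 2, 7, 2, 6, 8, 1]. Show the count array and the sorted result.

Count array: [0, 1, 2, 0, 1, 0, 1, 1, 2]
(count[i] = number of elements equal to i)
Cumulative count: [0, 1, 3, 3, 4, 4, 5, 6, 8]
Sorted: [1, 2, 2, 4, 6, 7, 8, 8]


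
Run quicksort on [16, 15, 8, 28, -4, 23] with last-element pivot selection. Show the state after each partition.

Partition 1: pivot=23 at index 4 -> [16, 15, 8, -4, 23, 28]
Partition 2: pivot=-4 at index 0 -> [-4, 15, 8, 16, 23, 28]
Partition 3: pivot=16 at index 3 -> [-4, 15, 8, 16, 23, 28]
Partition 4: pivot=8 at index 1 -> [-4, 8, 15, 16, 23, 28]


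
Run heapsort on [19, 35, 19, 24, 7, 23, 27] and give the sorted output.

Build heap: [35, 24, 27, 19, 7, 23, 19]
Extract 35: [27, 24, 23, 19, 7, 19, 35]
Extract 27: [24, 19, 23, 19, 7, 27, 35]
Extract 24: [23, 19, 7, 19, 24, 27, 35]
Extract 23: [19, 19, 7, 23, 24, 27, 35]
Extract 19: [19, 7, 19, 23, 24, 27, 35]
Extract 19: [7, 19, 19, 23, 24, 27, 35]


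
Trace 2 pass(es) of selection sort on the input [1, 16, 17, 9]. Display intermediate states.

Pass 1: Select minimum 1 at index 0, swap -> [1, 16, 17, 9]
Pass 2: Select minimum 9 at index 3, swap -> [1, 9, 17, 16]


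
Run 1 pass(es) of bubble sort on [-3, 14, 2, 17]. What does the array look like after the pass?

After pass 1: [-3, 2, 14, 17] (1 swaps)
Total swaps: 1


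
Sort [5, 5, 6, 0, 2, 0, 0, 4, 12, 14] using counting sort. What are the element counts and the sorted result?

Count array: [3, 0, 1, 0, 1, 2, 1, 0, 0, 0, 0, 0, 1, 0, 1]
(count[i] = number of elements equal to i)
Cumulative count: [3, 3, 4, 4, 5, 7, 8, 8, 8, 8, 8, 8, 9, 9, 10]
Sorted: [0, 0, 0, 2, 4, 5, 5, 6, 12, 14]


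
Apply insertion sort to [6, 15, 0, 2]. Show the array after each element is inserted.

First element 6 is already 'sorted'
Insert 15: shifted 0 elements -> [6, 15, 0, 2]
Insert 0: shifted 2 elements -> [0, 6, 15, 2]
Insert 2: shifted 2 elements -> [0, 2, 6, 15]


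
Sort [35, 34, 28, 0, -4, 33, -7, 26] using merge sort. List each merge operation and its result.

Divide and conquer:
  Merge [35] + [34] -> [34, 35]
  Merge [28] + [0] -> [0, 28]
  Merge [34, 35] + [0, 28] -> [0, 28, 34, 35]
  Merge [-4] + [33] -> [-4, 33]
  Merge [-7] + [26] -> [-7, 26]
  Merge [-4, 33] + [-7, 26] -> [-7, -4, 26, 33]
  Merge [0, 28, 34, 35] + [-7, -4, 26, 33] -> [-7, -4, 0, 26, 28, 33, 34, 35]


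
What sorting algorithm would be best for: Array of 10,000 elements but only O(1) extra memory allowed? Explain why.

Best choice: Heapsort
Reason: Heapsort rearranges the array in place using O(1) auxiliary space and still guarantees O(n log n) time; quicksort partitions in place but needs Theta(log n) stack space for recursion (O(n) in the worst case), and mergesort requires O(n) auxiliary space


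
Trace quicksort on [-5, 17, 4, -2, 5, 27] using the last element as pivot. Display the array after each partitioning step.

Partition 1: pivot=27 at index 5 -> [-5, 17, 4, -2, 5, 27]
Partition 2: pivot=5 at index 3 -> [-5, 4, -2, 5, 17, 27]
Partition 3: pivot=-2 at index 1 -> [-5, -2, 4, 5, 17, 27]


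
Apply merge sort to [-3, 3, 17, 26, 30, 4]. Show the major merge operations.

Divide and conquer:
  Merge [3] + [17] -> [3, 17]
  Merge [-3] + [3, 17] -> [-3, 3, 17]
  Merge [30] + [4] -> [4, 30]
  Merge [26] + [4, 30] -> [4, 26, 30]
  Merge [-3, 3, 17] + [4, 26, 30] -> [-3, 3, 4, 17, 26, 30]


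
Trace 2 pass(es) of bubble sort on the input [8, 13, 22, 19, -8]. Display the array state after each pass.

After pass 1: [8, 13, 19, -8, 22] (2 swaps)
After pass 2: [8, 13, -8, 19, 22] (1 swaps)
Total swaps: 3


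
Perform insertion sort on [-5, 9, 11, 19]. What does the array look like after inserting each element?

First element -5 is already 'sorted'
Insert 9: shifted 0 elements -> [-5, 9, 11, 19]
Insert 11: shifted 0 elements -> [-5, 9, 11, 19]
Insert 19: shifted 0 elements -> [-5, 9, 11, 19]


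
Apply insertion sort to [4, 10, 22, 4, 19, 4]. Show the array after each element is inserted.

First element 4 is already 'sorted'
Insert 10: shifted 0 elements -> [4, 10, 22, 4, 19, 4]
Insert 22: shifted 0 elements -> [4, 10, 22, 4, 19, 4]
Insert 4: shifted 2 elements -> [4, 4, 10, 22, 19, 4]
Insert 19: shifted 1 elements -> [4, 4, 10, 19, 22, 4]
Insert 4: shifted 3 elements -> [4, 4, 4, 10, 19, 22]


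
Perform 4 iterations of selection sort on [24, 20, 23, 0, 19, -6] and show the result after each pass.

Pass 1: Select minimum -6 at index 5, swap -> [-6, 20, 23, 0, 19, 24]
Pass 2: Select minimum 0 at index 3, swap -> [-6, 0, 23, 20, 19, 24]
Pass 3: Select minimum 19 at index 4, swap -> [-6, 0, 19, 20, 23, 24]
Pass 4: Select minimum 20 at index 3, swap -> [-6, 0, 19, 20, 23, 24]


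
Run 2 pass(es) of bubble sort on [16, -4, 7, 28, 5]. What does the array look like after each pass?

After pass 1: [-4, 7, 16, 5, 28] (3 swaps)
After pass 2: [-4, 7, 5, 16, 28] (1 swaps)
Total swaps: 4


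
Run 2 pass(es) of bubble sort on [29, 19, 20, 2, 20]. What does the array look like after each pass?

After pass 1: [19, 20, 2, 20, 29] (4 swaps)
After pass 2: [19, 2, 20, 20, 29] (1 swaps)
Total swaps: 5


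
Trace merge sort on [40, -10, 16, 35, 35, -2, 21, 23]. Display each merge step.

Divide and conquer:
  Merge [40] + [-10] -> [-10, 40]
  Merge [16] + [35] -> [16, 35]
  Merge [-10, 40] + [16, 35] -> [-10, 16, 35, 40]
  Merge [35] + [-2] -> [-2, 35]
  Merge [21] + [23] -> [21, 23]
  Merge [-2, 35] + [21, 23] -> [-2, 21, 23, 35]
  Merge [-10, 16, 35, 40] + [-2, 21, 23, 35] -> [-10, -2, 16, 21, 23, 35, 35, 40]


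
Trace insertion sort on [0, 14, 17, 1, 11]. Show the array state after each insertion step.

First element 0 is already 'sorted'
Insert 14: shifted 0 elements -> [0, 14, 17, 1, 11]
Insert 17: shifted 0 elements -> [0, 14, 17, 1, 11]
Insert 1: shifted 2 elements -> [0, 1, 14, 17, 11]
Insert 11: shifted 2 elements -> [0, 1, 11, 14, 17]


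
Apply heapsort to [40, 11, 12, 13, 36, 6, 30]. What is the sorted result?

Build heap: [40, 36, 30, 13, 11, 6, 12]
Extract 40: [36, 13, 30, 12, 11, 6, 40]
Extract 36: [30, 13, 6, 12, 11, 36, 40]
Extract 30: [13, 12, 6, 11, 30, 36, 40]
Extract 13: [12, 11, 6, 13, 30, 36, 40]
Extract 12: [11, 6, 12, 13, 30, 36, 40]
Extract 11: [6, 11, 12, 13, 30, 36, 40]


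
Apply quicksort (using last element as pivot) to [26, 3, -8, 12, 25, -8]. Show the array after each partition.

Partition 1: pivot=-8 at index 1 -> [-8, -8, 26, 12, 25, 3]
Partition 2: pivot=3 at index 2 -> [-8, -8, 3, 12, 25, 26]
Partition 3: pivot=26 at index 5 -> [-8, -8, 3, 12, 25, 26]
Partition 4: pivot=25 at index 4 -> [-8, -8, 3, 12, 25, 26]


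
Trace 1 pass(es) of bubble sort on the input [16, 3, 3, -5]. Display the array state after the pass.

After pass 1: [3, 3, -5, 16] (3 swaps)
Total swaps: 3


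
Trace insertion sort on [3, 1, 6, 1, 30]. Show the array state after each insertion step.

First element 3 is already 'sorted'
Insert 1: shifted 1 elements -> [1, 3, 6, 1, 30]
Insert 6: shifted 0 elements -> [1, 3, 6, 1, 30]
Insert 1: shifted 2 elements -> [1, 1, 3, 6, 30]
Insert 30: shifted 0 elements -> [1, 1, 3, 6, 30]


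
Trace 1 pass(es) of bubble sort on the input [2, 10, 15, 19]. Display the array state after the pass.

After pass 1: [2, 10, 15, 19] (0 swaps)
Total swaps: 0


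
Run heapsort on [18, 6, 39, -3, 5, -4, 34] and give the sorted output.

Build heap: [39, 6, 34, -3, 5, -4, 18]
Extract 39: [34, 6, 18, -3, 5, -4, 39]
Extract 34: [18, 6, -4, -3, 5, 34, 39]
Extract 18: [6, 5, -4, -3, 18, 34, 39]
Extract 6: [5, -3, -4, 6, 18, 34, 39]
Extract 5: [-3, -4, 5, 6, 18, 34, 39]
Extract -3: [-4, -3, 5, 6, 18, 34, 39]


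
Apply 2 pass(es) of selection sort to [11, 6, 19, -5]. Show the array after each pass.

Pass 1: Select minimum -5 at index 3, swap -> [-5, 6, 19, 11]
Pass 2: Select minimum 6 at index 1, swap -> [-5, 6, 19, 11]


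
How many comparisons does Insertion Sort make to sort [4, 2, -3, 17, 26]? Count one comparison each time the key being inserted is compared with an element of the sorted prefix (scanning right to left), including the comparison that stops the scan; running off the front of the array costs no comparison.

Insert 2: 4 > 2 (shift), reached front = 1 comparison(s) -> [2, 4, -3, 17, 26]
Insert -3: 4 > -3 (shift), 2 > -3 (shift), reached front = 2 comparison(s) -> [-3, 2, 4, 17, 26]
Insert 17: 4 <= 17 (stop) = 1 comparison(s) -> [-3, 2, 4, 17, 26]
Insert 26: 17 <= 26 (stop) = 1 comparison(s) -> [-3, 2, 4, 17, 26]
Total comparisons: 1 + 2 + 1 + 1 = 5


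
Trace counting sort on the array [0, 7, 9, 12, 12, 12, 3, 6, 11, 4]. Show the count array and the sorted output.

Count array: [1, 0, 0, 1, 1, 0, 1, 1, 0, 1, 0, 1, 3]
(count[i] = number of elements equal to i)
Cumulative count: [1, 1, 1, 2, 3, 3, 4, 5, 5, 6, 6, 7, 10]
Sorted: [0, 3, 4, 6, 7, 9, 11, 12, 12, 12]


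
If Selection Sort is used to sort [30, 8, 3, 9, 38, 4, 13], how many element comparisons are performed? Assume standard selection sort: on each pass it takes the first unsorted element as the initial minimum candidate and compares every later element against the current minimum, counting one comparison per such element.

Pass 1: scan indices 1..6 for the minimum = 6 comparison(s); min is 3, place at index 0 -> [3, 8, 30, 9, 38, 4, 13]
Pass 2: scan indices 2..6 for the minimum = 5 comparison(s); min is 4, place at index 1 -> [3, 4, 30, 9, 38, 8, 13]
Pass 3: scan indices 3..6 for the minimum = 4 comparison(s); min is 8, place at index 2 -> [3, 4, 8, 9, 38, 30, 13]
Pass 4: scan indices 4..6 for the minimum = 3 comparison(s); min is 9, place at index 3 -> [3, 4, 8, 9, 38, 30, 13]
Pass 5: scan indices 5..6 for the minimum = 2 comparison(s); min is 13, place at index 4 -> [3, 4, 8, 9, 13, 30, 38]
Pass 6: scan indices 6..6 for the minimum = 1 comparison(s); min is 30, place at index 5 -> [3, 4, 8, 9, 13, 30, 38]
Selection sort always scans the whole unsorted suffix, so the count is (n-1) + (n-2) + ... + 1 = n(n-1)/2 = 7*6/2 = 21 regardless of the input order.
Total comparisons: 6 + 5 + 4 + 3 + 2 + 1 = 21
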